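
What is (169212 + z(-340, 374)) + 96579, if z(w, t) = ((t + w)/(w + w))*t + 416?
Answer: 2661883/10 ≈ 2.6619e+5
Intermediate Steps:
z(w, t) = 416 + t*(t + w)/(2*w) (z(w, t) = ((t + w)/((2*w)))*t + 416 = ((t + w)*(1/(2*w)))*t + 416 = ((t + w)/(2*w))*t + 416 = t*(t + w)/(2*w) + 416 = 416 + t*(t + w)/(2*w))
(169212 + z(-340, 374)) + 96579 = (169212 + (1/2)*(374**2 - 340*(832 + 374))/(-340)) + 96579 = (169212 + (1/2)*(-1/340)*(139876 - 340*1206)) + 96579 = (169212 + (1/2)*(-1/340)*(139876 - 410040)) + 96579 = (169212 + (1/2)*(-1/340)*(-270164)) + 96579 = (169212 + 3973/10) + 96579 = 1696093/10 + 96579 = 2661883/10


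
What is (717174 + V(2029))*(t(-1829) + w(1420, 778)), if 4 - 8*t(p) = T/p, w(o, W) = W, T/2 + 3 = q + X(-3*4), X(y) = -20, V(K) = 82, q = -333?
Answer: 1021220127100/1829 ≈ 5.5835e+8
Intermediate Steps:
T = -712 (T = -6 + 2*(-333 - 20) = -6 + 2*(-353) = -6 - 706 = -712)
t(p) = ½ + 89/p (t(p) = ½ - (-89)/p = ½ + 89/p)
(717174 + V(2029))*(t(-1829) + w(1420, 778)) = (717174 + 82)*((½)*(178 - 1829)/(-1829) + 778) = 717256*((½)*(-1/1829)*(-1651) + 778) = 717256*(1651/3658 + 778) = 717256*(2847575/3658) = 1021220127100/1829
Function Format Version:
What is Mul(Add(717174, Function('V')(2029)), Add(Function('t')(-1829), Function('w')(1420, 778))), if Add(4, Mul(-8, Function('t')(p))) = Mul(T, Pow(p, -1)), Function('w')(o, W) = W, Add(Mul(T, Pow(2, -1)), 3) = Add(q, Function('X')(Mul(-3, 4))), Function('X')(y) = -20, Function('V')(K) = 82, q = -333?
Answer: Rational(1021220127100, 1829) ≈ 5.5835e+8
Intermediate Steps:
T = -712 (T = Add(-6, Mul(2, Add(-333, -20))) = Add(-6, Mul(2, -353)) = Add(-6, -706) = -712)
Function('t')(p) = Add(Rational(1, 2), Mul(89, Pow(p, -1))) (Function('t')(p) = Add(Rational(1, 2), Mul(Rational(-1, 8), Mul(-712, Pow(p, -1)))) = Add(Rational(1, 2), Mul(89, Pow(p, -1))))
Mul(Add(717174, Function('V')(2029)), Add(Function('t')(-1829), Function('w')(1420, 778))) = Mul(Add(717174, 82), Add(Mul(Rational(1, 2), Pow(-1829, -1), Add(178, -1829)), 778)) = Mul(717256, Add(Mul(Rational(1, 2), Rational(-1, 1829), -1651), 778)) = Mul(717256, Add(Rational(1651, 3658), 778)) = Mul(717256, Rational(2847575, 3658)) = Rational(1021220127100, 1829)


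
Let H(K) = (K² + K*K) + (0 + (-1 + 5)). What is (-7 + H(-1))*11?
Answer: -11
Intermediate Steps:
H(K) = 4 + 2*K² (H(K) = (K² + K²) + (0 + 4) = 2*K² + 4 = 4 + 2*K²)
(-7 + H(-1))*11 = (-7 + (4 + 2*(-1)²))*11 = (-7 + (4 + 2*1))*11 = (-7 + (4 + 2))*11 = (-7 + 6)*11 = -1*11 = -11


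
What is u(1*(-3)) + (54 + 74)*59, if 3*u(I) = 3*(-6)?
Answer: 7546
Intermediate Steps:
u(I) = -6 (u(I) = (3*(-6))/3 = (⅓)*(-18) = -6)
u(1*(-3)) + (54 + 74)*59 = -6 + (54 + 74)*59 = -6 + 128*59 = -6 + 7552 = 7546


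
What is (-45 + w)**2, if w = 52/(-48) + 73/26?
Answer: 45576001/24336 ≈ 1872.8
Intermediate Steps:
w = 269/156 (w = 52*(-1/48) + 73*(1/26) = -13/12 + 73/26 = 269/156 ≈ 1.7244)
(-45 + w)**2 = (-45 + 269/156)**2 = (-6751/156)**2 = 45576001/24336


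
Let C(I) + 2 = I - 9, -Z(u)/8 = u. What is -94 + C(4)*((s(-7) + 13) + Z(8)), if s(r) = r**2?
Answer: -80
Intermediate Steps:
Z(u) = -8*u
C(I) = -11 + I (C(I) = -2 + (I - 9) = -2 + (-9 + I) = -11 + I)
-94 + C(4)*((s(-7) + 13) + Z(8)) = -94 + (-11 + 4)*(((-7)**2 + 13) - 8*8) = -94 - 7*((49 + 13) - 64) = -94 - 7*(62 - 64) = -94 - 7*(-2) = -94 + 14 = -80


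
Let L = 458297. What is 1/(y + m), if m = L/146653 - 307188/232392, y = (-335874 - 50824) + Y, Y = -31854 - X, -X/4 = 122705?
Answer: 123481826/8924007262653 ≈ 1.3837e-5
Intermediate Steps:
X = -490820 (X = -4*122705 = -490820)
Y = 458966 (Y = -31854 - 1*(-490820) = -31854 + 490820 = 458966)
y = 72268 (y = (-335874 - 50824) + 458966 = -386698 + 458966 = 72268)
m = 222661285/123481826 (m = 458297/146653 - 307188/232392 = 458297*(1/146653) - 307188*1/232392 = 458297/146653 - 1113/842 = 222661285/123481826 ≈ 1.8032)
1/(y + m) = 1/(72268 + 222661285/123481826) = 1/(8924007262653/123481826) = 123481826/8924007262653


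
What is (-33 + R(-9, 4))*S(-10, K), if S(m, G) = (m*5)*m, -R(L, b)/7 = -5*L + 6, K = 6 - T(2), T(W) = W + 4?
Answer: -195000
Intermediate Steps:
T(W) = 4 + W
K = 0 (K = 6 - (4 + 2) = 6 - 1*6 = 6 - 6 = 0)
R(L, b) = -42 + 35*L (R(L, b) = -7*(-5*L + 6) = -7*(6 - 5*L) = -42 + 35*L)
S(m, G) = 5*m² (S(m, G) = (5*m)*m = 5*m²)
(-33 + R(-9, 4))*S(-10, K) = (-33 + (-42 + 35*(-9)))*(5*(-10)²) = (-33 + (-42 - 315))*(5*100) = (-33 - 357)*500 = -390*500 = -195000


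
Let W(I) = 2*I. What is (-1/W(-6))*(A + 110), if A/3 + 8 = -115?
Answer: -259/12 ≈ -21.583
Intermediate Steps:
A = -369 (A = -24 + 3*(-115) = -24 - 345 = -369)
(-1/W(-6))*(A + 110) = (-1/(2*(-6)))*(-369 + 110) = -1/(-12)*(-259) = -1*(-1/12)*(-259) = (1/12)*(-259) = -259/12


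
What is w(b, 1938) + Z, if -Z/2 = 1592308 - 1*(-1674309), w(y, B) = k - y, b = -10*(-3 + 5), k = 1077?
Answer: -6532137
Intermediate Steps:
b = -20 (b = -10*2 = -20)
w(y, B) = 1077 - y
Z = -6533234 (Z = -2*(1592308 - 1*(-1674309)) = -2*(1592308 + 1674309) = -2*3266617 = -6533234)
w(b, 1938) + Z = (1077 - 1*(-20)) - 6533234 = (1077 + 20) - 6533234 = 1097 - 6533234 = -6532137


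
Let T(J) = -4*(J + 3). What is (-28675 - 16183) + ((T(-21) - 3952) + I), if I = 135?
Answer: -48603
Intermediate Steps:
T(J) = -12 - 4*J (T(J) = -4*(3 + J) = -12 - 4*J)
(-28675 - 16183) + ((T(-21) - 3952) + I) = (-28675 - 16183) + (((-12 - 4*(-21)) - 3952) + 135) = -44858 + (((-12 + 84) - 3952) + 135) = -44858 + ((72 - 3952) + 135) = -44858 + (-3880 + 135) = -44858 - 3745 = -48603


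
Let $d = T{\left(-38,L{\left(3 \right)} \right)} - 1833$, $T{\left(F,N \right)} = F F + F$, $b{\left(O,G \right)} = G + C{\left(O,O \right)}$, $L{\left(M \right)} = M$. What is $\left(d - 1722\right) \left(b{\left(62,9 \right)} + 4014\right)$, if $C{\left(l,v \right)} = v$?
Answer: $-8778665$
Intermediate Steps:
$b{\left(O,G \right)} = G + O$
$T{\left(F,N \right)} = F + F^{2}$ ($T{\left(F,N \right)} = F^{2} + F = F + F^{2}$)
$d = -427$ ($d = - 38 \left(1 - 38\right) - 1833 = \left(-38\right) \left(-37\right) - 1833 = 1406 - 1833 = -427$)
$\left(d - 1722\right) \left(b{\left(62,9 \right)} + 4014\right) = \left(-427 - 1722\right) \left(\left(9 + 62\right) + 4014\right) = \left(-427 - 1722\right) \left(71 + 4014\right) = \left(-2149\right) 4085 = -8778665$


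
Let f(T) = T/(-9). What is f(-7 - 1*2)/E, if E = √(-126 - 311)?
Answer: -I*√437/437 ≈ -0.047836*I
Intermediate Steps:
f(T) = -T/9 (f(T) = T*(-⅑) = -T/9)
E = I*√437 (E = √(-437) = I*√437 ≈ 20.905*I)
f(-7 - 1*2)/E = (-(-7 - 1*2)/9)/((I*√437)) = (-(-7 - 2)/9)*(-I*√437/437) = (-⅑*(-9))*(-I*√437/437) = 1*(-I*√437/437) = -I*√437/437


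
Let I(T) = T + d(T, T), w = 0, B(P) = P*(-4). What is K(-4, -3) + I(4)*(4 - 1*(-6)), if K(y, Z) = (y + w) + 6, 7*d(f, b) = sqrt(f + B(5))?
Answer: 42 + 40*I/7 ≈ 42.0 + 5.7143*I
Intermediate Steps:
B(P) = -4*P
d(f, b) = sqrt(-20 + f)/7 (d(f, b) = sqrt(f - 4*5)/7 = sqrt(f - 20)/7 = sqrt(-20 + f)/7)
K(y, Z) = 6 + y (K(y, Z) = (y + 0) + 6 = y + 6 = 6 + y)
I(T) = T + sqrt(-20 + T)/7
K(-4, -3) + I(4)*(4 - 1*(-6)) = (6 - 4) + (4 + sqrt(-20 + 4)/7)*(4 - 1*(-6)) = 2 + (4 + sqrt(-16)/7)*(4 + 6) = 2 + (4 + (4*I)/7)*10 = 2 + (4 + 4*I/7)*10 = 2 + (40 + 40*I/7) = 42 + 40*I/7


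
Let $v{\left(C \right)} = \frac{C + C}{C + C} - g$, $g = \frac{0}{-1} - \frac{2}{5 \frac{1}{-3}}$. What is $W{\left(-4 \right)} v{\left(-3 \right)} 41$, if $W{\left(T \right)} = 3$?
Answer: $- \frac{123}{5} \approx -24.6$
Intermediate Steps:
$g = \frac{6}{5}$ ($g = 0 \left(-1\right) - \frac{2}{5 \left(- \frac{1}{3}\right)} = 0 - \frac{2}{- \frac{5}{3}} = 0 - - \frac{6}{5} = 0 + \frac{6}{5} = \frac{6}{5} \approx 1.2$)
$v{\left(C \right)} = - \frac{1}{5}$ ($v{\left(C \right)} = \frac{C + C}{C + C} - \frac{6}{5} = \frac{2 C}{2 C} - \frac{6}{5} = 2 C \frac{1}{2 C} - \frac{6}{5} = 1 - \frac{6}{5} = - \frac{1}{5}$)
$W{\left(-4 \right)} v{\left(-3 \right)} 41 = 3 \left(- \frac{1}{5}\right) 41 = \left(- \frac{3}{5}\right) 41 = - \frac{123}{5}$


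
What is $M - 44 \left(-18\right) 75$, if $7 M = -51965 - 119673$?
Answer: $\frac{244162}{7} \approx 34880.0$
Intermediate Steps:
$M = - \frac{171638}{7}$ ($M = \frac{-51965 - 119673}{7} = \frac{1}{7} \left(-171638\right) = - \frac{171638}{7} \approx -24520.0$)
$M - 44 \left(-18\right) 75 = - \frac{171638}{7} - 44 \left(-18\right) 75 = - \frac{171638}{7} - \left(-792\right) 75 = - \frac{171638}{7} - -59400 = - \frac{171638}{7} + 59400 = \frac{244162}{7}$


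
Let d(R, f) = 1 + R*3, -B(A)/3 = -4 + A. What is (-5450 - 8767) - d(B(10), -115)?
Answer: -14164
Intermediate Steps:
B(A) = 12 - 3*A (B(A) = -3*(-4 + A) = 12 - 3*A)
d(R, f) = 1 + 3*R
(-5450 - 8767) - d(B(10), -115) = (-5450 - 8767) - (1 + 3*(12 - 3*10)) = -14217 - (1 + 3*(12 - 30)) = -14217 - (1 + 3*(-18)) = -14217 - (1 - 54) = -14217 - 1*(-53) = -14217 + 53 = -14164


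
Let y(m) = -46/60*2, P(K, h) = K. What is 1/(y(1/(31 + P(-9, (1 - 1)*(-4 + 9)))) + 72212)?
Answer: 15/1083157 ≈ 1.3848e-5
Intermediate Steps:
y(m) = -23/15 (y(m) = -46*1/60*2 = -23/30*2 = -23/15)
1/(y(1/(31 + P(-9, (1 - 1)*(-4 + 9)))) + 72212) = 1/(-23/15 + 72212) = 1/(1083157/15) = 15/1083157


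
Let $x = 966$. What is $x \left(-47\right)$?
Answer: $-45402$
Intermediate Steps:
$x \left(-47\right) = 966 \left(-47\right) = -45402$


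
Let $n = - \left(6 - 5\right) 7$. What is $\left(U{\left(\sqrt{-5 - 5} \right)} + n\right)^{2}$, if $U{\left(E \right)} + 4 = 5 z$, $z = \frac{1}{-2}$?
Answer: $\frac{729}{4} \approx 182.25$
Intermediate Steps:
$z = - \frac{1}{2} \approx -0.5$
$U{\left(E \right)} = - \frac{13}{2}$ ($U{\left(E \right)} = -4 + 5 \left(- \frac{1}{2}\right) = -4 - \frac{5}{2} = - \frac{13}{2}$)
$n = -7$ ($n = - 1 \cdot 7 = \left(-1\right) 7 = -7$)
$\left(U{\left(\sqrt{-5 - 5} \right)} + n\right)^{2} = \left(- \frac{13}{2} - 7\right)^{2} = \left(- \frac{27}{2}\right)^{2} = \frac{729}{4}$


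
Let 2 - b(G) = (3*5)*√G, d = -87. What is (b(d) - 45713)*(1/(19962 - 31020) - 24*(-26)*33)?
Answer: -3469561426395/3686 - 1138531675*I*√87/3686 ≈ -9.4128e+8 - 2.881e+6*I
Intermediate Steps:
b(G) = 2 - 15*√G (b(G) = 2 - 3*5*√G = 2 - 15*√G)
(b(d) - 45713)*(1/(19962 - 31020) - 24*(-26)*33) = ((2 - 15*I*√87) - 45713)*(1/(19962 - 31020) - 24*(-26)*33) = ((2 - 15*I*√87) - 45713)*(1/(-11058) + 624*33) = ((2 - 15*I*√87) - 45713)*(-1/11058 + 20592) = (-45711 - 15*I*√87)*(227706335/11058) = -3469561426395/3686 - 1138531675*I*√87/3686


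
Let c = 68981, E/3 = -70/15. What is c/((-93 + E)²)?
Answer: 68981/11449 ≈ 6.0251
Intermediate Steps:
E = -14 (E = 3*(-70/15) = 3*(-70*1/15) = 3*(-14/3) = -14)
c/((-93 + E)²) = 68981/((-93 - 14)²) = 68981/((-107)²) = 68981/11449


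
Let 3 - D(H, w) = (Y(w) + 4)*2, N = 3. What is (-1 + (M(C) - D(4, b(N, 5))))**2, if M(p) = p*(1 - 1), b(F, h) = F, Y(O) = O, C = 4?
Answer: 100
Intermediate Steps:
M(p) = 0 (M(p) = p*0 = 0)
D(H, w) = -5 - 2*w (D(H, w) = 3 - (w + 4)*2 = 3 - (4 + w)*2 = 3 - (8 + 2*w) = 3 + (-8 - 2*w) = -5 - 2*w)
(-1 + (M(C) - D(4, b(N, 5))))**2 = (-1 + (0 - (-5 - 2*3)))**2 = (-1 + (0 - (-5 - 6)))**2 = (-1 + (0 - 1*(-11)))**2 = (-1 + (0 + 11))**2 = (-1 + 11)**2 = 10**2 = 100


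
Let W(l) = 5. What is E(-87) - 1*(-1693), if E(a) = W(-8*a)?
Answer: 1698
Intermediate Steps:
E(a) = 5
E(-87) - 1*(-1693) = 5 - 1*(-1693) = 5 + 1693 = 1698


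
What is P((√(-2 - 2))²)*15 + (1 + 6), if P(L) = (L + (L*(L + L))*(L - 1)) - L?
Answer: -2393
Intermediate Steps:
P(L) = 2*L²*(-1 + L) (P(L) = (L + (L*(2*L))*(-1 + L)) - L = (L + (2*L²)*(-1 + L)) - L = (L + 2*L²*(-1 + L)) - L = 2*L²*(-1 + L))
P((√(-2 - 2))²)*15 + (1 + 6) = (2*((√(-2 - 2))²)²*(-1 + (√(-2 - 2))²))*15 + (1 + 6) = (2*((√(-4))²)²*(-1 + (√(-4))²))*15 + 7 = (2*((2*I)²)²*(-1 + (2*I)²))*15 + 7 = (2*(-4)²*(-1 - 4))*15 + 7 = (2*16*(-5))*15 + 7 = -160*15 + 7 = -2400 + 7 = -2393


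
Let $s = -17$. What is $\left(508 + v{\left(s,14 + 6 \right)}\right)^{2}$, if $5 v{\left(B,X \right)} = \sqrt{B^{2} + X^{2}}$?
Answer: $\frac{\left(2540 + \sqrt{689}\right)^{2}}{25} \approx 2.6343 \cdot 10^{5}$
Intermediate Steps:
$v{\left(B,X \right)} = \frac{\sqrt{B^{2} + X^{2}}}{5}$
$\left(508 + v{\left(s,14 + 6 \right)}\right)^{2} = \left(508 + \frac{\sqrt{\left(-17\right)^{2} + \left(14 + 6\right)^{2}}}{5}\right)^{2} = \left(508 + \frac{\sqrt{289 + 20^{2}}}{5}\right)^{2} = \left(508 + \frac{\sqrt{289 + 400}}{5}\right)^{2} = \left(508 + \frac{\sqrt{689}}{5}\right)^{2}$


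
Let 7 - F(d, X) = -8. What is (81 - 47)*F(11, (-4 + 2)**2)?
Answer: 510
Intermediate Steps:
F(d, X) = 15 (F(d, X) = 7 - 1*(-8) = 7 + 8 = 15)
(81 - 47)*F(11, (-4 + 2)**2) = (81 - 47)*15 = 34*15 = 510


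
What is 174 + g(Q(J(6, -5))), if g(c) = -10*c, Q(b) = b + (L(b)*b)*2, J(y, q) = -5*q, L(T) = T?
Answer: -12576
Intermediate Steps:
Q(b) = b + 2*b**2 (Q(b) = b + (b*b)*2 = b + b**2*2 = b + 2*b**2)
174 + g(Q(J(6, -5))) = 174 - 10*(-5*(-5))*(1 + 2*(-5*(-5))) = 174 - 250*(1 + 2*25) = 174 - 250*(1 + 50) = 174 - 250*51 = 174 - 10*1275 = 174 - 12750 = -12576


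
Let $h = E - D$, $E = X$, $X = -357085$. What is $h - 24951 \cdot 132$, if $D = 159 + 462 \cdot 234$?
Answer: $-3758884$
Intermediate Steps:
$D = 108267$ ($D = 159 + 108108 = 108267$)
$E = -357085$
$h = -465352$ ($h = -357085 - 108267 = -465352$)
$h - 24951 \cdot 132 = -465352 - 24951 \cdot 132 = -465352 - 3293532 = -3758884$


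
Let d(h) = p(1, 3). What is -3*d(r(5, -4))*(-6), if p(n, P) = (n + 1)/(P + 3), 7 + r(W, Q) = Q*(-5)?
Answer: 6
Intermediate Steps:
r(W, Q) = -7 - 5*Q (r(W, Q) = -7 + Q*(-5) = -7 - 5*Q)
p(n, P) = (1 + n)/(3 + P)
d(h) = 1/3 (d(h) = (1 + 1)/(3 + 3) = 2/6 = (1/6)*2 = 1/3)
-3*d(r(5, -4))*(-6) = -3*1/3*(-6) = -1*(-6) = 6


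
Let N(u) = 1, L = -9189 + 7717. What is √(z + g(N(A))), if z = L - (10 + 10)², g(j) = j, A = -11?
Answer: I*√1871 ≈ 43.255*I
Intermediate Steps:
L = -1472
z = -1872 (z = -1472 - (10 + 10)² = -1472 - 1*20² = -1472 - 1*400 = -1472 - 400 = -1872)
√(z + g(N(A))) = √(-1872 + 1) = √(-1871) = I*√1871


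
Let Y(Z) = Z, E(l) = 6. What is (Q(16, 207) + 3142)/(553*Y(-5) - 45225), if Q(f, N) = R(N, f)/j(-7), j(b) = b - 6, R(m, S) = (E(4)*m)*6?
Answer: -16697/311935 ≈ -0.053527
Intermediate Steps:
R(m, S) = 36*m (R(m, S) = (6*m)*6 = 36*m)
j(b) = -6 + b
Q(f, N) = -36*N/13 (Q(f, N) = (36*N)/(-6 - 7) = (36*N)/(-13) = (36*N)*(-1/13) = -36*N/13)
(Q(16, 207) + 3142)/(553*Y(-5) - 45225) = (-36/13*207 + 3142)/(553*(-5) - 45225) = (-7452/13 + 3142)/(-2765 - 45225) = (33394/13)/(-47990) = (33394/13)*(-1/47990) = -16697/311935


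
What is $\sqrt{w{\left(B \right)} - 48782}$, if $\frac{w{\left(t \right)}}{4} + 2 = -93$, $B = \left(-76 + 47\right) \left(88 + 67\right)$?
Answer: $i \sqrt{49162} \approx 221.73 i$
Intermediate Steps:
$B = -4495$ ($B = \left(-29\right) 155 = -4495$)
$w{\left(t \right)} = -380$ ($w{\left(t \right)} = -8 + 4 \left(-93\right) = -8 - 372 = -380$)
$\sqrt{w{\left(B \right)} - 48782} = \sqrt{-380 - 48782} = \sqrt{-49162} = i \sqrt{49162}$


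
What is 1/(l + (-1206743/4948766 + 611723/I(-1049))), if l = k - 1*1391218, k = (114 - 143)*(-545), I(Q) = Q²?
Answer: -5445627055166/7489984545454253683 ≈ -7.2705e-7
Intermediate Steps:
k = 15805 (k = -29*(-545) = 15805)
l = -1375413 (l = 15805 - 1*1391218 = 15805 - 1391218 = -1375413)
1/(l + (-1206743/4948766 + 611723/I(-1049))) = 1/(-1375413 + (-1206743/4948766 + 611723/((-1049)²))) = 1/(-1375413 + (-1206743*1/4948766 + 611723/1100401)) = 1/(-1375413 + (-1206743/4948766 + 611723*(1/1100401))) = 1/(-1375413 + (-1206743/4948766 + 611723/1100401)) = 1/(-1375413 + 1699372779875/5445627055166) = 1/(-7489984545454253683/5445627055166) = -5445627055166/7489984545454253683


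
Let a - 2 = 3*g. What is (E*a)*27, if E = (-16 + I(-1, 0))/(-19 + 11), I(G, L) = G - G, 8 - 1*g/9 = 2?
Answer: 8856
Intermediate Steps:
g = 54 (g = 72 - 9*2 = 72 - 18 = 54)
I(G, L) = 0
E = 2 (E = (-16 + 0)/(-19 + 11) = -16/(-8) = -16*(-⅛) = 2)
a = 164 (a = 2 + 3*54 = 2 + 162 = 164)
(E*a)*27 = (2*164)*27 = 328*27 = 8856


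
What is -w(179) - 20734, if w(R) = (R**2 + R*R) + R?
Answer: -84995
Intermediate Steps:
w(R) = R + 2*R**2 (w(R) = (R**2 + R**2) + R = 2*R**2 + R = R + 2*R**2)
-w(179) - 20734 = -179*(1 + 2*179) - 20734 = -179*(1 + 358) - 20734 = -179*359 - 20734 = -1*64261 - 20734 = -64261 - 20734 = -84995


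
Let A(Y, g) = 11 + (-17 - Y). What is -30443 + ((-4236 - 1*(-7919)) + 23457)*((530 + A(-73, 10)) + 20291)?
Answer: 566869877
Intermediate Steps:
A(Y, g) = -6 - Y
-30443 + ((-4236 - 1*(-7919)) + 23457)*((530 + A(-73, 10)) + 20291) = -30443 + ((-4236 - 1*(-7919)) + 23457)*((530 + (-6 - 1*(-73))) + 20291) = -30443 + ((-4236 + 7919) + 23457)*((530 + (-6 + 73)) + 20291) = -30443 + (3683 + 23457)*((530 + 67) + 20291) = -30443 + 27140*(597 + 20291) = -30443 + 27140*20888 = -30443 + 566900320 = 566869877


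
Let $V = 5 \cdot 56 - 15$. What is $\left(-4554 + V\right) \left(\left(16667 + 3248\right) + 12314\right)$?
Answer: $-138230181$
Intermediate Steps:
$V = 265$ ($V = 280 - 15 = 265$)
$\left(-4554 + V\right) \left(\left(16667 + 3248\right) + 12314\right) = \left(-4554 + 265\right) \left(\left(16667 + 3248\right) + 12314\right) = - 4289 \left(19915 + 12314\right) = \left(-4289\right) 32229 = -138230181$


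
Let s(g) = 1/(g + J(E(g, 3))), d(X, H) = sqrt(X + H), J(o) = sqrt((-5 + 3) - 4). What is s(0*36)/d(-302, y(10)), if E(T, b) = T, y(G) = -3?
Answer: -sqrt(1830)/1830 ≈ -0.023376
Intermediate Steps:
J(o) = I*sqrt(6) (J(o) = sqrt(-2 - 4) = sqrt(-6) = I*sqrt(6))
d(X, H) = sqrt(H + X)
s(g) = 1/(g + I*sqrt(6))
s(0*36)/d(-302, y(10)) = 1/((0*36 + I*sqrt(6))*(sqrt(-3 - 302))) = 1/((0 + I*sqrt(6))*(sqrt(-305))) = 1/(((I*sqrt(6)))*((I*sqrt(305)))) = (-I*sqrt(6)/6)*(-I*sqrt(305)/305) = -sqrt(1830)/1830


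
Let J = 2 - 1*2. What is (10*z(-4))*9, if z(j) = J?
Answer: 0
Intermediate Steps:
J = 0 (J = 2 - 2 = 0)
z(j) = 0
(10*z(-4))*9 = (10*0)*9 = 0*9 = 0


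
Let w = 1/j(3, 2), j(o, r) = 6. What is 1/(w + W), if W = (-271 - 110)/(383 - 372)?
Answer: -66/2275 ≈ -0.029011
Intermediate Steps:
w = ⅙ (w = 1/6 = ⅙ ≈ 0.16667)
W = -381/11 ≈ -34.636
1/(w + W) = 1/(⅙ - 381/11) = 1/(-2275/66) = -66/2275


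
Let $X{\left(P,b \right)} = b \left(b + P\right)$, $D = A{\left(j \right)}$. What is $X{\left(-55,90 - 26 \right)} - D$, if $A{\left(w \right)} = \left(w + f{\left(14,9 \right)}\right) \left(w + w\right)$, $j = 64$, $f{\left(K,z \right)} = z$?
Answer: $-8768$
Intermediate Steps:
$A{\left(w \right)} = 2 w \left(9 + w\right)$ ($A{\left(w \right)} = \left(w + 9\right) \left(w + w\right) = \left(9 + w\right) 2 w = 2 w \left(9 + w\right)$)
$D = 9344$ ($D = 2 \cdot 64 \left(9 + 64\right) = 2 \cdot 64 \cdot 73 = 9344$)
$X{\left(P,b \right)} = b \left(P + b\right)$
$X{\left(-55,90 - 26 \right)} - D = \left(90 - 26\right) \left(-55 + \left(90 - 26\right)\right) - 9344 = 64 \left(-55 + 64\right) - 9344 = 64 \cdot 9 - 9344 = 576 - 9344 = -8768$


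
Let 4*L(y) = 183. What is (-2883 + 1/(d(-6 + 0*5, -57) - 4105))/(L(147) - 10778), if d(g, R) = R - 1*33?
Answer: 48376744/180087155 ≈ 0.26863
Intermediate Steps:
L(y) = 183/4 (L(y) = (¼)*183 = 183/4)
d(g, R) = -33 + R (d(g, R) = R - 33 = -33 + R)
(-2883 + 1/(d(-6 + 0*5, -57) - 4105))/(L(147) - 10778) = (-2883 + 1/((-33 - 57) - 4105))/(183/4 - 10778) = (-2883 + 1/(-90 - 4105))/(-42929/4) = (-2883 + 1/(-4195))*(-4/42929) = (-2883 - 1/4195)*(-4/42929) = -12094186/4195*(-4/42929) = 48376744/180087155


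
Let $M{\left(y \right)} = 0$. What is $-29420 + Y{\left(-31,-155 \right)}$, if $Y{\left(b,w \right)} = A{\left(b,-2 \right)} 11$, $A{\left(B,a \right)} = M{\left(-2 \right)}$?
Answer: $-29420$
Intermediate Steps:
$A{\left(B,a \right)} = 0$
$Y{\left(b,w \right)} = 0$ ($Y{\left(b,w \right)} = 0 \cdot 11 = 0$)
$-29420 + Y{\left(-31,-155 \right)} = -29420 + 0 = -29420$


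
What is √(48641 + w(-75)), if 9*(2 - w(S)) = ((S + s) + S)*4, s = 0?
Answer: √438387/3 ≈ 220.70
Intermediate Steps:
w(S) = 2 - 8*S/9 (w(S) = 2 - ((S + 0) + S)*4/9 = 2 - (S + S)*4/9 = 2 - 2*S*4/9 = 2 - 8*S/9)
√(48641 + w(-75)) = √(48641 + (2 - 8/9*(-75))) = √(48641 + (2 + 200/3)) = √(48641 + 206/3) = √(146129/3) = √438387/3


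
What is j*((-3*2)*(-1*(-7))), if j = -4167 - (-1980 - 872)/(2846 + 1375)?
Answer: 35172110/201 ≈ 1.7499e+5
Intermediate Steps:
j = -17586055/4221 (j = -4167 - (-2852)/4221 = -4167 - 1*(-2852/4221) = -4167 + 2852/4221 = -17586055/4221 ≈ -4166.3)
j*((-3*2)*(-1*(-7))) = -17586055*(-3*2)*(-1*(-7))/4221 = -(-35172110)*7/1407 = -17586055/4221*(-42) = 35172110/201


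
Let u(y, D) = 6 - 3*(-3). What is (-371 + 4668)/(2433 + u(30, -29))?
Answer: 4297/2448 ≈ 1.7553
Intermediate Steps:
u(y, D) = 15 (u(y, D) = 6 + 9 = 15)
(-371 + 4668)/(2433 + u(30, -29)) = (-371 + 4668)/(2433 + 15) = 4297/2448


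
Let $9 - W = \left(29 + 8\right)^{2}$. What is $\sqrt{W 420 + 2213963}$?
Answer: $\sqrt{1642763} \approx 1281.7$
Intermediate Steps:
$W = -1360$ ($W = 9 - \left(29 + 8\right)^{2} = 9 - 37^{2} = 9 - 1369 = -1360$)
$\sqrt{W 420 + 2213963} = \sqrt{\left(-1360\right) 420 + 2213963} = \sqrt{-571200 + 2213963} = \sqrt{1642763}$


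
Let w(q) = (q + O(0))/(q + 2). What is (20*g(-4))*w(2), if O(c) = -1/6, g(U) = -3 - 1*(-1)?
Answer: -55/3 ≈ -18.333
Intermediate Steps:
g(U) = -2 (g(U) = -3 + 1 = -2)
O(c) = -⅙ (O(c) = -1*⅙ = -⅙)
w(q) = (-⅙ + q)/(2 + q) (w(q) = (q - ⅙)/(q + 2) = (-⅙ + q)/(2 + q))
(20*g(-4))*w(2) = (20*(-2))*((-⅙ + 2)/(2 + 2)) = -40*11/(4*6) = -10*11/6 = -40*11/24 = -55/3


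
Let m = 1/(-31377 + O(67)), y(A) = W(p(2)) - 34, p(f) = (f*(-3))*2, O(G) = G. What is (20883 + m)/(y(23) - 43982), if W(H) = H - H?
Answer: -653846729/1378140960 ≈ -0.47444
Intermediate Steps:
p(f) = -6*f (p(f) = -3*f*2 = -6*f)
W(H) = 0
y(A) = -34 (y(A) = 0 - 34 = -34)
m = -1/31310 (m = 1/(-31377 + 67) = 1/(-31310) = -1/31310 ≈ -3.1939e-5)
(20883 + m)/(y(23) - 43982) = (20883 - 1/31310)/(-34 - 43982) = (653846729/31310)/(-44016) = (653846729/31310)*(-1/44016) = -653846729/1378140960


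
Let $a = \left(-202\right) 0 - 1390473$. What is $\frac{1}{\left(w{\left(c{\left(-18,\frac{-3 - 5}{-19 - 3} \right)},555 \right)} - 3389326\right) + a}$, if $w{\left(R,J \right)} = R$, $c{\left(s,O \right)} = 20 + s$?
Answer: $- \frac{1}{4779797} \approx -2.0921 \cdot 10^{-7}$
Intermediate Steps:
$a = -1390473$ ($a = 0 - 1390473 = -1390473$)
$\frac{1}{\left(w{\left(c{\left(-18,\frac{-3 - 5}{-19 - 3} \right)},555 \right)} - 3389326\right) + a} = \frac{1}{\left(\left(20 - 18\right) - 3389326\right) - 1390473} = \frac{1}{\left(2 - 3389326\right) - 1390473} = \frac{1}{-3389324 - 1390473} = \frac{1}{-4779797} = - \frac{1}{4779797}$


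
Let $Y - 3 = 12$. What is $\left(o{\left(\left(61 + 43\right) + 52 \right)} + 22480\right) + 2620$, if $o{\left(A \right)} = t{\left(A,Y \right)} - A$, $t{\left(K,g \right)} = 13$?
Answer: $24957$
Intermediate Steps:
$Y = 15$ ($Y = 3 + 12 = 15$)
$o{\left(A \right)} = 13 - A$
$\left(o{\left(\left(61 + 43\right) + 52 \right)} + 22480\right) + 2620 = \left(\left(13 - \left(\left(61 + 43\right) + 52\right)\right) + 22480\right) + 2620 = \left(\left(13 - \left(104 + 52\right)\right) + 22480\right) + 2620 = \left(\left(13 - 156\right) + 22480\right) + 2620 = \left(-143 + 22480\right) + 2620 = 22337 + 2620 = 24957$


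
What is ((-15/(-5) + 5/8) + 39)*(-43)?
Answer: -14663/8 ≈ -1832.9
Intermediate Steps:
((-15/(-5) + 5/8) + 39)*(-43) = ((-15*(-⅕) + 5*(⅛)) + 39)*(-43) = ((3 + 5/8) + 39)*(-43) = (29/8 + 39)*(-43) = (341/8)*(-43) = -14663/8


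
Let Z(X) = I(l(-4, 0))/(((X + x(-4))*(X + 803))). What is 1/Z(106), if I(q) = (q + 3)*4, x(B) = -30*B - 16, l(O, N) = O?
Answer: -95445/2 ≈ -47723.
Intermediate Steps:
x(B) = -16 - 30*B
I(q) = 12 + 4*q (I(q) = (3 + q)*4 = 12 + 4*q)
Z(X) = -4/((104 + X)*(803 + X)) (Z(X) = (12 + 4*(-4))/(((X + (-16 - 30*(-4)))*(X + 803))) = (12 - 16)/(((X + (-16 + 120))*(803 + X))) = -4*1/((803 + X)*(X + 104)) = -4*1/((104 + X)*(803 + X)) = -4/((104 + X)*(803 + X)))
1/Z(106) = 1/(-4/(83512 + 106² + 907*106)) = 1/(-4/(83512 + 11236 + 96142)) = 1/(-4/190890) = 1/(-4*1/190890) = 1/(-2/95445) = -95445/2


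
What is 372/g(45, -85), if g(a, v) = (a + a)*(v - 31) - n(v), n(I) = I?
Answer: -372/10355 ≈ -0.035925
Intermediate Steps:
g(a, v) = -v + 2*a*(-31 + v) (g(a, v) = (a + a)*(v - 31) - v = (2*a)*(-31 + v) - v = 2*a*(-31 + v) - v = -v + 2*a*(-31 + v))
372/g(45, -85) = 372/(-1*(-85) - 62*45 + 2*45*(-85)) = 372/(85 - 2790 - 7650) = 372/(-10355) = 372*(-1/10355) = -372/10355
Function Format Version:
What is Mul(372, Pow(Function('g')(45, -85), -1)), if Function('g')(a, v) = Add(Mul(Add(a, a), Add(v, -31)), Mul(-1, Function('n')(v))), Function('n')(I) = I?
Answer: Rational(-372, 10355) ≈ -0.035925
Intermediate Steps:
Function('g')(a, v) = Add(Mul(-1, v), Mul(2, a, Add(-31, v))) (Function('g')(a, v) = Add(Mul(Add(a, a), Add(v, -31)), Mul(-1, v)) = Add(Mul(Mul(2, a), Add(-31, v)), Mul(-1, v)) = Add(Mul(2, a, Add(-31, v)), Mul(-1, v)) = Add(Mul(-1, v), Mul(2, a, Add(-31, v))))
Mul(372, Pow(Function('g')(45, -85), -1)) = Mul(372, Pow(Add(Mul(-1, -85), Mul(-62, 45), Mul(2, 45, -85)), -1)) = Mul(372, Pow(Add(85, -2790, -7650), -1)) = Mul(372, Pow(-10355, -1)) = Mul(372, Rational(-1, 10355)) = Rational(-372, 10355)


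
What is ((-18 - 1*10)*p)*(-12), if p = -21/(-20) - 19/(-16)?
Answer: 3759/5 ≈ 751.80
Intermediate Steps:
p = 179/80 (p = -21*(-1/20) - 19*(-1/16) = 21/20 + 19/16 = 179/80 ≈ 2.2375)
((-18 - 1*10)*p)*(-12) = ((-18 - 1*10)*(179/80))*(-12) = ((-18 - 10)*(179/80))*(-12) = -28*179/80*(-12) = -1253/20*(-12) = 3759/5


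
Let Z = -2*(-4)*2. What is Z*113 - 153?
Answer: 1655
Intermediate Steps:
Z = 16 (Z = 8*2 = 16)
Z*113 - 153 = 16*113 - 153 = 1808 - 153 = 1655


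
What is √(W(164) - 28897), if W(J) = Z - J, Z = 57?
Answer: 2*I*√7251 ≈ 170.31*I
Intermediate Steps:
W(J) = 57 - J
√(W(164) - 28897) = √((57 - 1*164) - 28897) = √((57 - 164) - 28897) = √(-107 - 28897) = √(-29004) = 2*I*√7251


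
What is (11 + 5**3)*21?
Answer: 2856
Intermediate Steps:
(11 + 5**3)*21 = (11 + 125)*21 = 136*21 = 2856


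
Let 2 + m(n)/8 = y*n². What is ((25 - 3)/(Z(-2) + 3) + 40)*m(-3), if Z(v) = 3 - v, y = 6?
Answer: 17784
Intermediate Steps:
m(n) = -16 + 48*n² (m(n) = -16 + 8*(6*n²) = -16 + 48*n²)
((25 - 3)/(Z(-2) + 3) + 40)*m(-3) = ((25 - 3)/((3 - 1*(-2)) + 3) + 40)*(-16 + 48*(-3)²) = (22/((3 + 2) + 3) + 40)*(-16 + 48*9) = (22/(5 + 3) + 40)*(-16 + 432) = (22/8 + 40)*416 = (22*(⅛) + 40)*416 = (11/4 + 40)*416 = (171/4)*416 = 17784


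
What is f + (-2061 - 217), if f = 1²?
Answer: -2277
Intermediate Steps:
f = 1
f + (-2061 - 217) = 1 + (-2061 - 217) = 1 - 2278 = -2277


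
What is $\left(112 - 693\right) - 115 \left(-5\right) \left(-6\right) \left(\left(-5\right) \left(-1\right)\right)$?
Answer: $-17831$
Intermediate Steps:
$\left(112 - 693\right) - 115 \left(-5\right) \left(-6\right) \left(\left(-5\right) \left(-1\right)\right) = \left(112 - 693\right) - 115 \cdot 30 \cdot 5 = -581 - 17250 = -17831$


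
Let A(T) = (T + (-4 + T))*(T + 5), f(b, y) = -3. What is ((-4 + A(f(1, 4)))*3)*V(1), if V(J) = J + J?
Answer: -144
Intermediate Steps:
A(T) = (-4 + 2*T)*(5 + T)
V(J) = 2*J
((-4 + A(f(1, 4)))*3)*V(1) = ((-4 + (-20 + 2*(-3)**2 + 6*(-3)))*3)*(2*1) = ((-4 + (-20 + 2*9 - 18))*3)*2 = ((-4 + (-20 + 18 - 18))*3)*2 = ((-4 - 20)*3)*2 = -24*3*2 = -72*2 = -144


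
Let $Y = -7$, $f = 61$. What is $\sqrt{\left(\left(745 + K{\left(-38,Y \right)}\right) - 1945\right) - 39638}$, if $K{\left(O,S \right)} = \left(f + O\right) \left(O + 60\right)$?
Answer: $2 i \sqrt{10083} \approx 200.83 i$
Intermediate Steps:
$K{\left(O,S \right)} = \left(60 + O\right) \left(61 + O\right)$ ($K{\left(O,S \right)} = \left(61 + O\right) \left(O + 60\right) = \left(61 + O\right) \left(60 + O\right) = \left(60 + O\right) \left(61 + O\right)$)
$\sqrt{\left(\left(745 + K{\left(-38,Y \right)}\right) - 1945\right) - 39638} = \sqrt{\left(\left(745 + \left(3660 + \left(-38\right)^{2} + 121 \left(-38\right)\right)\right) - 1945\right) - 39638} = \sqrt{\left(\left(745 + \left(3660 + 1444 - 4598\right)\right) - 1945\right) - 39638} = \sqrt{\left(\left(745 + 506\right) - 1945\right) - 39638} = \sqrt{\left(1251 - 1945\right) - 39638} = \sqrt{-694 - 39638} = \sqrt{-40332} = 2 i \sqrt{10083}$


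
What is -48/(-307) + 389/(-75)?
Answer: -115823/23025 ≈ -5.0303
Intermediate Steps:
-48/(-307) + 389/(-75) = -48*(-1/307) + 389*(-1/75) = 48/307 - 389/75 = -115823/23025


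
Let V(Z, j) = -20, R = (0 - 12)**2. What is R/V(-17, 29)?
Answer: -36/5 ≈ -7.2000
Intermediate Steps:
R = 144 (R = (-12)**2 = 144)
R/V(-17, 29) = 144/(-20) = 144*(-1/20) = -36/5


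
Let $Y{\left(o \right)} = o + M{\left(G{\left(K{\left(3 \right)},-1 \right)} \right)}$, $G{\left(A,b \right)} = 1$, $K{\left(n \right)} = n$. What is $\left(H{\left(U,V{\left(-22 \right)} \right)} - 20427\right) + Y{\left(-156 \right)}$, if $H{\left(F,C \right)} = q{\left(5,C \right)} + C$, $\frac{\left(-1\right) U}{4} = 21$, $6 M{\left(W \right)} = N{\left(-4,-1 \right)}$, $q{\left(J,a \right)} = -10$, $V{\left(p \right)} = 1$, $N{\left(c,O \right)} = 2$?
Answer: $- \frac{61775}{3} \approx -20592.0$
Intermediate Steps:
$M{\left(W \right)} = \frac{1}{3}$ ($M{\left(W \right)} = \frac{1}{6} \cdot 2 = \frac{1}{3}$)
$U = -84$ ($U = \left(-4\right) 21 = -84$)
$H{\left(F,C \right)} = -10 + C$
$Y{\left(o \right)} = \frac{1}{3} + o$ ($Y{\left(o \right)} = o + \frac{1}{3} = \frac{1}{3} + o$)
$\left(H{\left(U,V{\left(-22 \right)} \right)} - 20427\right) + Y{\left(-156 \right)} = \left(\left(-10 + 1\right) - 20427\right) + \left(\frac{1}{3} - 156\right) = \left(-9 - 20427\right) - \frac{467}{3} = -20436 - \frac{467}{3} = - \frac{61775}{3}$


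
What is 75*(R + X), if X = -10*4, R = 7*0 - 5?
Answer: -3375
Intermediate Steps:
R = -5 (R = 0 - 5 = -5)
X = -40
75*(R + X) = 75*(-5 - 40) = 75*(-45) = -3375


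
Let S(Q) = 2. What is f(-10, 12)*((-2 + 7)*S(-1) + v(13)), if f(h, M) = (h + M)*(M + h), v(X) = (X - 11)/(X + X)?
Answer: 524/13 ≈ 40.308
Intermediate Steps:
v(X) = (-11 + X)/(2*X) (v(X) = (-11 + X)/((2*X)) = (-11 + X)*(1/(2*X)) = (-11 + X)/(2*X))
f(h, M) = (M + h)² (f(h, M) = (M + h)*(M + h) = (M + h)²)
f(-10, 12)*((-2 + 7)*S(-1) + v(13)) = (12 - 10)²*((-2 + 7)*2 + (½)*(-11 + 13)/13) = 2²*(5*2 + (½)*(1/13)*2) = 4*(10 + 1/13) = 4*(131/13) = 524/13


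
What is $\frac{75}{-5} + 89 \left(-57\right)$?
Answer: $-5088$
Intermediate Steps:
$\frac{75}{-5} + 89 \left(-57\right) = 75 \left(- \frac{1}{5}\right) - 5073 = -15 - 5073 = -5088$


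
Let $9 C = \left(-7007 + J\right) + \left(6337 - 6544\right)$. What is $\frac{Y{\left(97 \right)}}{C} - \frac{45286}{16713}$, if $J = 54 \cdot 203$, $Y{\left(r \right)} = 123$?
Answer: $- \frac{151230637}{62640324} \approx -2.4143$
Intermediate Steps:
$J = 10962$
$C = \frac{3748}{9}$ ($C = \frac{\left(-7007 + 10962\right) + \left(6337 - 6544\right)}{9} = \frac{3955 - 207}{9} = \frac{1}{9} \cdot 3748 = \frac{3748}{9} \approx 416.44$)
$\frac{Y{\left(97 \right)}}{C} - \frac{45286}{16713} = \frac{123}{\frac{3748}{9}} - \frac{45286}{16713} = 123 \cdot \frac{9}{3748} - \frac{45286}{16713} = \frac{1107}{3748} - \frac{45286}{16713} = - \frac{151230637}{62640324}$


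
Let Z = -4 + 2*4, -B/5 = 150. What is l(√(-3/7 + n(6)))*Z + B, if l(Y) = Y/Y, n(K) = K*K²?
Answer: -746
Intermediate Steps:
n(K) = K³
B = -750 (B = -5*150 = -750)
Z = 4 (Z = -4 + 8 = 4)
l(Y) = 1
l(√(-3/7 + n(6)))*Z + B = 1*4 - 750 = 4 - 750 = -746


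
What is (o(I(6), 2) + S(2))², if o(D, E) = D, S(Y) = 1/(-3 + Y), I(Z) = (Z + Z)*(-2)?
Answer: 625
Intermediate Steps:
I(Z) = -4*Z (I(Z) = (2*Z)*(-2) = -4*Z)
(o(I(6), 2) + S(2))² = (-4*6 + 1/(-3 + 2))² = (-24 + 1/(-1))² = (-24 - 1)² = (-25)² = 625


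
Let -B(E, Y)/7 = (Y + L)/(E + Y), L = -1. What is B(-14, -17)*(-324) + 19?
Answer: 41413/31 ≈ 1335.9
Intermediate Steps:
B(E, Y) = -7*(-1 + Y)/(E + Y) (B(E, Y) = -7*(Y - 1)/(E + Y) = -7*(-1 + Y)/(E + Y))
B(-14, -17)*(-324) + 19 = (7*(1 - 1*(-17))/(-14 - 17))*(-324) + 19 = (7*(1 + 17)/(-31))*(-324) + 19 = (7*(-1/31)*18)*(-324) + 19 = -126/31*(-324) + 19 = 40824/31 + 19 = 41413/31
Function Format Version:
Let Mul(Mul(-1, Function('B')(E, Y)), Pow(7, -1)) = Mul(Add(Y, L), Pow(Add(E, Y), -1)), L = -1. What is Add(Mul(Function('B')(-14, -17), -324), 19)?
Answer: Rational(41413, 31) ≈ 1335.9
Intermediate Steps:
Function('B')(E, Y) = Mul(-7, Pow(Add(E, Y), -1), Add(-1, Y)) (Function('B')(E, Y) = Mul(-7, Mul(Add(Y, -1), Pow(Add(E, Y), -1))) = Mul(-7, Mul(Add(-1, Y), Pow(Add(E, Y), -1))) = Mul(-7, Mul(Pow(Add(E, Y), -1), Add(-1, Y))) = Mul(-7, Pow(Add(E, Y), -1), Add(-1, Y)))
Add(Mul(Function('B')(-14, -17), -324), 19) = Add(Mul(Mul(7, Pow(Add(-14, -17), -1), Add(1, Mul(-1, -17))), -324), 19) = Add(Mul(Mul(7, Pow(-31, -1), Add(1, 17)), -324), 19) = Add(Mul(Mul(7, Rational(-1, 31), 18), -324), 19) = Add(Mul(Rational(-126, 31), -324), 19) = Add(Rational(40824, 31), 19) = Rational(41413, 31)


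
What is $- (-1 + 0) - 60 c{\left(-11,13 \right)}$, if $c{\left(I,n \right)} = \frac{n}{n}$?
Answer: $-59$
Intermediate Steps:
$c{\left(I,n \right)} = 1$
$- (-1 + 0) - 60 c{\left(-11,13 \right)} = - (-1 + 0) - 60 = \left(-1\right) \left(-1\right) - 60 = 1 - 60 = -59$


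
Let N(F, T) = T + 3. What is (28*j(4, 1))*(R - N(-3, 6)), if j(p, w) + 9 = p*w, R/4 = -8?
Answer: 5740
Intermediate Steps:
R = -32 (R = 4*(-8) = -32)
N(F, T) = 3 + T
j(p, w) = -9 + p*w
(28*j(4, 1))*(R - N(-3, 6)) = (28*(-9 + 4*1))*(-32 - (3 + 6)) = (28*(-9 + 4))*(-32 - 1*9) = (28*(-5))*(-32 - 9) = -140*(-41) = 5740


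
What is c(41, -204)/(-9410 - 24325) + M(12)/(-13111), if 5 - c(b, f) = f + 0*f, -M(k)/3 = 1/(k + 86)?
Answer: -268438297/43345359330 ≈ -0.0061930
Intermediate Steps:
M(k) = -3/(86 + k) (M(k) = -3/(k + 86) = -3/(86 + k))
c(b, f) = 5 - f (c(b, f) = 5 - (f + 0*f) = 5 - (f + 0) = 5 - f)
c(41, -204)/(-9410 - 24325) + M(12)/(-13111) = (5 - 1*(-204))/(-9410 - 24325) - 3/(86 + 12)/(-13111) = (5 + 204)/(-33735) - 3/98*(-1/13111) = 209*(-1/33735) - 3*1/98*(-1/13111) = -209/33735 - 3/98*(-1/13111) = -209/33735 + 3/1284878 = -268438297/43345359330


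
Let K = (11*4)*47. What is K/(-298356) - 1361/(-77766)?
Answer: 434827/41138214 ≈ 0.010570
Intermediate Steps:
K = 2068 (K = 44*47 = 2068)
K/(-298356) - 1361/(-77766) = 2068/(-298356) - 1361/(-77766) = 2068*(-1/298356) - 1361*(-1/77766) = -11/1587 + 1361/77766 = 434827/41138214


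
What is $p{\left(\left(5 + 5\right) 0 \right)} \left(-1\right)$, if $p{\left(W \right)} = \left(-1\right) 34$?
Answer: $34$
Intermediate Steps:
$p{\left(W \right)} = -34$
$p{\left(\left(5 + 5\right) 0 \right)} \left(-1\right) = \left(-34\right) \left(-1\right) = 34$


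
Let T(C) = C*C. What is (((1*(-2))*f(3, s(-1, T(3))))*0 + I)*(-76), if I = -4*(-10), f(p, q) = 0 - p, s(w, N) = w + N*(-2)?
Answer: -3040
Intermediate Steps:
T(C) = C**2
s(w, N) = w - 2*N
f(p, q) = -p
I = 40
(((1*(-2))*f(3, s(-1, T(3))))*0 + I)*(-76) = (((1*(-2))*(-1*3))*0 + 40)*(-76) = (-2*(-3)*0 + 40)*(-76) = (6*0 + 40)*(-76) = (0 + 40)*(-76) = 40*(-76) = -3040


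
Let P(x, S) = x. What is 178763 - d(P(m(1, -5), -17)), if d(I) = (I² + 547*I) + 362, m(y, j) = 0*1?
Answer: 178401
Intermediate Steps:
m(y, j) = 0
d(I) = 362 + I² + 547*I
178763 - d(P(m(1, -5), -17)) = 178763 - (362 + 0² + 547*0) = 178763 - (362 + 0 + 0) = 178763 - 1*362 = 178763 - 362 = 178401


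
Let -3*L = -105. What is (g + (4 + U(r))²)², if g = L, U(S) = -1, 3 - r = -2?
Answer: 1936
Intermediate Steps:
r = 5 (r = 3 - 1*(-2) = 3 + 2 = 5)
L = 35 (L = -⅓*(-105) = 35)
g = 35
(g + (4 + U(r))²)² = (35 + (4 - 1)²)² = (35 + 3²)² = (35 + 9)² = 44² = 1936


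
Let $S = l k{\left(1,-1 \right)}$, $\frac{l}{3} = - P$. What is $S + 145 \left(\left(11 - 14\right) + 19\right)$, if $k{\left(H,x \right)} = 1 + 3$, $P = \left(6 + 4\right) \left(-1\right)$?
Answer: $2440$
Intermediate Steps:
$P = -10$ ($P = 10 \left(-1\right) = -10$)
$k{\left(H,x \right)} = 4$
$l = 30$ ($l = 3 \left(\left(-1\right) \left(-10\right)\right) = 3 \cdot 10 = 30$)
$S = 120$ ($S = 30 \cdot 4 = 120$)
$S + 145 \left(\left(11 - 14\right) + 19\right) = 120 + 145 \left(\left(11 - 14\right) + 19\right) = 120 + 145 \left(-3 + 19\right) = 120 + 145 \cdot 16 = 120 + 2320 = 2440$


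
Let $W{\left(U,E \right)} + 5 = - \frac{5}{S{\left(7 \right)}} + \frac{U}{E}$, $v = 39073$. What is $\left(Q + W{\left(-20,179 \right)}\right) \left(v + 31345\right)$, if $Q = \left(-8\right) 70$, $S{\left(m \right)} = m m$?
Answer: $- \frac{349096530820}{8771} \approx -3.9801 \cdot 10^{7}$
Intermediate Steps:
$S{\left(m \right)} = m^{2}$
$Q = -560$
$W{\left(U,E \right)} = - \frac{250}{49} + \frac{U}{E}$ ($W{\left(U,E \right)} = -5 + \left(- \frac{5}{7^{2}} + \frac{U}{E}\right) = -5 + \left(- \frac{5}{49} + \frac{U}{E}\right) = -5 + \left(\left(-5\right) \frac{1}{49} + \frac{U}{E}\right) = -5 - \left(\frac{5}{49} - \frac{U}{E}\right) = - \frac{250}{49} + \frac{U}{E}$)
$\left(Q + W{\left(-20,179 \right)}\right) \left(v + 31345\right) = \left(-560 - \left(\frac{250}{49} + \frac{20}{179}\right)\right) \left(39073 + 31345\right) = \left(-560 - \frac{45730}{8771}\right) 70418 = \left(- \frac{4957490}{8771}\right) 70418 = - \frac{349096530820}{8771}$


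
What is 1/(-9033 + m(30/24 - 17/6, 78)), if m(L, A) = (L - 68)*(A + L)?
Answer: -144/2066447 ≈ -6.9685e-5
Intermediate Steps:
m(L, A) = (-68 + L)*(A + L)
1/(-9033 + m(30/24 - 17/6, 78)) = 1/(-9033 + ((30/24 - 17/6)² - 68*78 - 68*(30/24 - 17/6) + 78*(30/24 - 17/6))) = 1/(-9033 + ((30*(1/24) - 17*⅙)² - 5304 - 68*(30*(1/24) - 17*⅙) + 78*(30*(1/24) - 17*⅙))) = 1/(-9033 + ((5/4 - 17/6)² - 5304 - 68*(5/4 - 17/6) + 78*(5/4 - 17/6))) = 1/(-9033 + ((-19/12)² - 5304 - 68*(-19/12) + 78*(-19/12))) = 1/(-9033 + (361/144 - 5304 + 323/3 - 247/2)) = 1/(-9033 - 765695/144) = 1/(-2066447/144) = -144/2066447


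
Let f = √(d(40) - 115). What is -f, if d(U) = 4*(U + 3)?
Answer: -√57 ≈ -7.5498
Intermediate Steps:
d(U) = 12 + 4*U (d(U) = 4*(3 + U) = 12 + 4*U)
f = √57 (f = √((12 + 4*40) - 115) = √((12 + 160) - 115) = √(172 - 115) = √57 ≈ 7.5498)
-f = -√57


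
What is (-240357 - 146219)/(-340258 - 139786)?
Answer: 96644/120011 ≈ 0.80529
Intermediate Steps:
(-240357 - 146219)/(-340258 - 139786) = -386576/(-480044) = -386576*(-1/480044) = 96644/120011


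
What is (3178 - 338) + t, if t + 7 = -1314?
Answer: 1519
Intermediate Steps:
t = -1321 (t = -7 - 1314 = -1321)
(3178 - 338) + t = (3178 - 338) - 1321 = 2840 - 1321 = 1519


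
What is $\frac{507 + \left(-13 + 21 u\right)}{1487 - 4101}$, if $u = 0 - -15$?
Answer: $- \frac{809}{2614} \approx -0.30949$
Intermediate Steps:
$u = 15$ ($u = 0 + 15 = 15$)
$\frac{507 + \left(-13 + 21 u\right)}{1487 - 4101} = \frac{507 + \left(-13 + 21 \cdot 15\right)}{1487 - 4101} = \frac{507 + \left(-13 + 315\right)}{-2614} = \left(507 + 302\right) \left(- \frac{1}{2614}\right) = 809 \left(- \frac{1}{2614}\right) = - \frac{809}{2614}$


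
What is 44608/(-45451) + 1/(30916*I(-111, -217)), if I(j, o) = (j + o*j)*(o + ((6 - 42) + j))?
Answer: -1719396840192349/1751889925199232 ≈ -0.98145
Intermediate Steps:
I(j, o) = (j + j*o)*(-36 + j + o) (I(j, o) = (j + j*o)*(o + (-36 + j)) = (j + j*o)*(-36 + j + o))
44608/(-45451) + 1/(30916*I(-111, -217)) = 44608/(-45451) + 1/(30916*((-111*(-36 - 111 + (-217)² - 35*(-217) - 111*(-217))))) = 44608*(-1/45451) + 1/(30916*((-111*(-36 - 111 + 47089 + 7595 + 24087)))) = -44608/45451 + 1/(30916*((-111*78624))) = -44608/45451 + (1/30916)/(-8727264) = -44608/45451 + (1/30916)*(-1/8727264) = -44608/45451 - 1/269812093824 = -1719396840192349/1751889925199232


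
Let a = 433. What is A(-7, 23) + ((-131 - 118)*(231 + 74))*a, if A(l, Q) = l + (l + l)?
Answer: -32884206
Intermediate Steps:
A(l, Q) = 3*l (A(l, Q) = l + 2*l = 3*l)
A(-7, 23) + ((-131 - 118)*(231 + 74))*a = 3*(-7) + ((-131 - 118)*(231 + 74))*433 = -21 - 249*305*433 = -21 - 75945*433 = -21 - 32884185 = -32884206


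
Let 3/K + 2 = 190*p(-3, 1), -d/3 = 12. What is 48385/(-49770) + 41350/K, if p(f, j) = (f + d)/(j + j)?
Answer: -508597814777/9954 ≈ -5.1095e+7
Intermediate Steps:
d = -36 (d = -3*12 = -36)
p(f, j) = (-36 + f)/(2*j) (p(f, j) = (f - 36)/(j + j) = (-36 + f)/((2*j)) = (-36 + f)*(1/(2*j)) = (-36 + f)/(2*j))
K = -3/3707 (K = 3/(-2 + 190*((1/2)*(-36 - 3)/1)) = 3/(-2 + 190*((1/2)*1*(-39))) = 3/(-2 + 190*(-39/2)) = 3/(-2 - 3705) = 3/(-3707) = 3*(-1/3707) = -3/3707 ≈ -0.00080928)
48385/(-49770) + 41350/K = 48385/(-49770) + 41350/(-3/3707) = 48385*(-1/49770) + 41350*(-3707/3) = -9677/9954 - 153284450/3 = -508597814777/9954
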